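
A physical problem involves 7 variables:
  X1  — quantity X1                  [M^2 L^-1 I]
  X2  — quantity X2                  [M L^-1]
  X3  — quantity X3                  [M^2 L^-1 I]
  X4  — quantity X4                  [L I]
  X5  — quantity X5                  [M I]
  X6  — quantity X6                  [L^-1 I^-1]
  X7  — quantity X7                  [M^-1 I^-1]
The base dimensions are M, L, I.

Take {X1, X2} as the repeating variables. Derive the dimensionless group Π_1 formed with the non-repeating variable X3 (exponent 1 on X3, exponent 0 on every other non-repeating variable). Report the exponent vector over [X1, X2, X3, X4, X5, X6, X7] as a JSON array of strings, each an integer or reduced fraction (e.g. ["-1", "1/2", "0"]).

Exponent matrix [M,L,I] × [X1,X2,X3,X4,X5,X6,X7]:
  M: [ 2  1  2  0  1  0 -1]
  L: [-1 -1 -1  1  0 -1  0]
  I: [ 1  0  1  1  1 -1 -1]
Echelon form has 2 nonzero rows (pivots: X1,X2)
Pivot set = {X1,X2}, free = {X3,X4,X5,X6,X7}
RREF:
  r0: [   1    0    1    1    1   -1   -1]
  r1: [   0    1    0   -2   -1    2    1]
  r2: [   0    0    0    0    0    0    0]
Fix exponent of X3 at 1, X4 at 0, X5 at 0, X6 at 0, X7 at 0; solve each RREF row for its pivot's exponent:
  r0: exp(X1) + (1)·1 = 0 ⇒ exp(X1) = -1
  r1: exp(X2) + (0)·1 = 0 ⇒ exp(X2) = 0
Π_1 = X1^-1 · X3

["-1", "0", "1", "0", "0", "0", "0"]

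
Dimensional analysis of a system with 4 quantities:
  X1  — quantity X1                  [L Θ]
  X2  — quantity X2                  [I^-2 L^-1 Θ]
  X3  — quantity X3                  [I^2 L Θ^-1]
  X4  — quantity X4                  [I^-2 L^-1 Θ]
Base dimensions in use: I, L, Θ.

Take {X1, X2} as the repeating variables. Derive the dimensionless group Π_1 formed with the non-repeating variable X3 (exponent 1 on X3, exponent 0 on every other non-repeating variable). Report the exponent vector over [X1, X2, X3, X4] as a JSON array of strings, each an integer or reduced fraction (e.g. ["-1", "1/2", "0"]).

["0", "1", "1", "0"]

Dimensional matrix (I×L×Θ by X1×X2×X3×X4):
  I: [ 0 -2  2 -2]
  L: [ 1 -1  1 -1]
  Θ: [ 1  1 -1  1]
Row reduction gives pivot columns X1,X2; rank = 2
Pivot set = {X1,X2}, free = {X3,X4}
RREF:
  r0: [   1    0    0    0]
  r1: [   0    1   -1    1]
  r2: [   0    0    0    0]
Fix exponent of X3 at 1, X4 at 0; solve each RREF row for its pivot's exponent:
  r0: exp(X1) + (0)·1 = 0 ⇒ exp(X1) = 0
  r1: exp(X2) + (-1)·1 = 0 ⇒ exp(X2) = 1
Π_1 = X2 · X3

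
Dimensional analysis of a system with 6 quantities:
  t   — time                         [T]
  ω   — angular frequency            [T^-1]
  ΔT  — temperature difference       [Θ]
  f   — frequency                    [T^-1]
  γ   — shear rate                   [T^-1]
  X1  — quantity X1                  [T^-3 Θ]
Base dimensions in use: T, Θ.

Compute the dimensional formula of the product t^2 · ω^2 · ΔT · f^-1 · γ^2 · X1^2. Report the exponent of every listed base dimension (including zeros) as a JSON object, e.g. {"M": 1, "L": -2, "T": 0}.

Exponent matrix [T,Θ] × [t,ω,ΔT,f,γ,X1]:
  T: [ 1 -1  0 -1 -1 -3]
  Θ: [ 0  0  1  0  0  1]
  [T]: (2)·1+(2)·-1+(1)·0+(-1)·-1+(2)·-1+(2)·-3 = -7
  [Θ]: (2)·0+(2)·0+(1)·1+(-1)·0+(2)·0+(2)·1 = 3
⇒ T^-7 Θ^3

{"T": -7, "Θ": 3}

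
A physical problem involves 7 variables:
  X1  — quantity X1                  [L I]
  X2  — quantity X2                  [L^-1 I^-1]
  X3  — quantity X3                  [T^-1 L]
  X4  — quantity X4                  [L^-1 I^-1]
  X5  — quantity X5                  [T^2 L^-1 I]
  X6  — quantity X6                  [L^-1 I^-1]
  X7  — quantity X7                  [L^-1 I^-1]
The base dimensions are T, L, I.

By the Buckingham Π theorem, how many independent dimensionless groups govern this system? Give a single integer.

Exponent matrix [T,L,I] × [X1,X2,X3,X4,X5,X6,X7]:
  T: [ 0  0 -1  0  2  0  0]
  L: [ 1 -1  1 -1 -1 -1 -1]
  I: [ 1 -1  0 -1  1 -1 -1]
RREF → pivots at {X1,X3} ⇒ r = 2
n=7, r=2 ⇒ 5 dimensionless groups

5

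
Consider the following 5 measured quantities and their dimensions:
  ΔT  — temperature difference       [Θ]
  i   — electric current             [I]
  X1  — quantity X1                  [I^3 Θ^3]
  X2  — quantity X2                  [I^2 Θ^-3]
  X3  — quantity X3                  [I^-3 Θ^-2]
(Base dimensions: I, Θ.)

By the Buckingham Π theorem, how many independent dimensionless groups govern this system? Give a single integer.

Exponent matrix [I,Θ] × [ΔT,i,X1,X2,X3]:
  I: [ 0  1  3  2 -3]
  Θ: [ 1  0  3 -3 -2]
Echelon form has 2 nonzero rows (pivots: ΔT,i)
n=5, r=2 ⇒ 3 dimensionless groups

3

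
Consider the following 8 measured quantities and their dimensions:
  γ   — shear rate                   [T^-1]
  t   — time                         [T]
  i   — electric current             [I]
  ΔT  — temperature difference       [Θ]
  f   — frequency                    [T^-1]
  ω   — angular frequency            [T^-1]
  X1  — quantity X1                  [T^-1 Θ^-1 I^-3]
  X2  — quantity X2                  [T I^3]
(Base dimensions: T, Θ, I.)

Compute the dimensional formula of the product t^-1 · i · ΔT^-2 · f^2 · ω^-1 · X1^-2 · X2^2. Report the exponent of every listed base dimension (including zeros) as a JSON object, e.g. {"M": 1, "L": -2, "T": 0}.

Write exponents as rows T,Θ,I / cols γ,t,i,ΔT,f,ω,X1,X2:
  T: [-1  1  0  0 -1 -1 -1  1]
  Θ: [ 0  0  0  1  0  0 -1  0]
  I: [ 0  0  1  0  0  0 -3  3]
  [T]: (-1)·1+(1)·0+(-2)·0+(2)·-1+(-1)·-1+(-2)·-1+(2)·1 = 2
  [Θ]: (-1)·0+(1)·0+(-2)·1+(2)·0+(-1)·0+(-2)·-1+(2)·0 = 0
  [I]: (-1)·0+(1)·1+(-2)·0+(2)·0+(-1)·0+(-2)·-3+(2)·3 = 13
⇒ T^2 I^13

{"T": 2, "Θ": 0, "I": 13}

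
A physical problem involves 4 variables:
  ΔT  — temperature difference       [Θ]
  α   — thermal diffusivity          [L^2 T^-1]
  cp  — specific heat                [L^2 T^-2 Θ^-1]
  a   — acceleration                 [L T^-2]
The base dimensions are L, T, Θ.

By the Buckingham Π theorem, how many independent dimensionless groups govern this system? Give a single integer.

Exponent matrix [L,T,Θ] × [ΔT,α,cp,a]:
  L: [ 0  2  2  1]
  T: [ 0 -1 -2 -2]
  Θ: [ 1  0 -1  0]
Row reduction gives pivot columns ΔT,α,cp; rank = 3
Π count = n − r = 4 − 3 = 1

1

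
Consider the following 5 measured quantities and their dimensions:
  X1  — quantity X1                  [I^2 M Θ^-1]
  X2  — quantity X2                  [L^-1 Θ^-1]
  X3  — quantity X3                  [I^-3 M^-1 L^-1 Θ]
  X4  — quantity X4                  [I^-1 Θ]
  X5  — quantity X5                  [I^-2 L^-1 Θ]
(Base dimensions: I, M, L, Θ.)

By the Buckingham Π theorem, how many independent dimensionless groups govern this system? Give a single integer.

2

Dimensional matrix (I×M×L×Θ by X1×X2×X3×X4×X5):
  I: [ 2  0 -3 -1 -2]
  M: [ 1  0 -1  0  0]
  L: [ 0 -1 -1  0 -1]
  Θ: [-1 -1  1  1  1]
Echelon form has 3 nonzero rows (pivots: X1,X2,X3)
5 vars − rank 3 = 2 Π groups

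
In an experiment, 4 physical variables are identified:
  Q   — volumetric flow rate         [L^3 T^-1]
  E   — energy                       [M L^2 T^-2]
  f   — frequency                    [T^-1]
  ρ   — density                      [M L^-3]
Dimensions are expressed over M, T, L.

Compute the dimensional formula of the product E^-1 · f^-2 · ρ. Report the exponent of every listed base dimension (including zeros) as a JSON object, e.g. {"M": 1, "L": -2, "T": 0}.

{"M": 0, "T": 4, "L": -5}

Exponent matrix [M,T,L] × [Q,E,f,ρ]:
  M: [ 0  1  0  1]
  T: [-1 -2 -1  0]
  L: [ 3  2  0 -3]
  [M]: (-1)·1+(-2)·0+(1)·1 = 0
  [T]: (-1)·-2+(-2)·-1+(1)·0 = 4
  [L]: (-1)·2+(-2)·0+(1)·-3 = -5
⇒ T^4 L^-5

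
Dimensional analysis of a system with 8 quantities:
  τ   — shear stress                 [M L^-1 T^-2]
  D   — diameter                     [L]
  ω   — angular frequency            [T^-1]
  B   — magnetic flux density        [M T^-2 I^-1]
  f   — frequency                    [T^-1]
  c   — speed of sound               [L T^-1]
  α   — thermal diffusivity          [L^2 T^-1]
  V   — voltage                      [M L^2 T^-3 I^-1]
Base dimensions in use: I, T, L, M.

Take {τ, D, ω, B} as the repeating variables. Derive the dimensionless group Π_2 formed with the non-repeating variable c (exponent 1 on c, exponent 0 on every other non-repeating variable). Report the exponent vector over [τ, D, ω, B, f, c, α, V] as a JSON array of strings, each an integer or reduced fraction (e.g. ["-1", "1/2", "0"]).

Exponent matrix [I,T,L,M] × [τ,D,ω,B,f,c,α,V]:
  I: [ 0  0  0 -1  0  0  0 -1]
  T: [-2  0 -1 -2 -1 -1 -1 -3]
  L: [-1  1  0  0  0  1  2  2]
  M: [ 1  0  0  1  0  0  0  1]
Echelon form has 4 nonzero rows (pivots: τ,D,ω,B)
Repeat: τ,D,ω,B; free: f,c,α,V
RREF:
  r0: [   1    0    0    0    0    0    0    0]
  r1: [   0    1    0    0    0    1    2    2]
  r2: [   0    0    1    0    1    1    1    1]
  r3: [   0    0    0    1    0    0    0    1]
Fix exponent of c at 1, f at 0, α at 0, V at 0; solve each RREF row for its pivot's exponent:
  r0: exp(τ) + (0)·1 = 0 ⇒ exp(τ) = 0
  r1: exp(D) + (1)·1 = 0 ⇒ exp(D) = -1
  r2: exp(ω) + (1)·1 = 0 ⇒ exp(ω) = -1
  r3: exp(B) + (0)·1 = 0 ⇒ exp(B) = 0
Π_2 = D^-1 · ω^-1 · c

["0", "-1", "-1", "0", "0", "1", "0", "0"]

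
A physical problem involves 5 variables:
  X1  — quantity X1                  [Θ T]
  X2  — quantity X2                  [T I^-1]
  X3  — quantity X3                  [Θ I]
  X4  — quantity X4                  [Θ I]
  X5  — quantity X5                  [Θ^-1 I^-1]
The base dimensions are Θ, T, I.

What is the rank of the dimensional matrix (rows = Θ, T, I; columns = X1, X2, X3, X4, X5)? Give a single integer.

2

Dimensional matrix (Θ×T×I by X1×X2×X3×X4×X5):
  Θ: [ 1  0  1  1 -1]
  T: [ 1  1  0  0  0]
  I: [ 0 -1  1  1 -1]
Row reduction gives pivot columns X1,X2; rank = 2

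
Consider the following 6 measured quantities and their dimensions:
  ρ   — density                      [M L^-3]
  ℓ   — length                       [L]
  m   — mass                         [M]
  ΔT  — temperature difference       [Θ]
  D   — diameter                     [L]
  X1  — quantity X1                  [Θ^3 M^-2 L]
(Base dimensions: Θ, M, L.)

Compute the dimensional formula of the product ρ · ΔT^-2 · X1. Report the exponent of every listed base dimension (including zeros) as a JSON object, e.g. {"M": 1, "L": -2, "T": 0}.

Exponent matrix [Θ,M,L] × [ρ,ℓ,m,ΔT,D,X1]:
  Θ: [ 0  0  0  1  0  3]
  M: [ 1  0  1  0  0 -2]
  L: [-3  1  0  0  1  1]
  [Θ]: (1)·0+(-2)·1+(1)·3 = 1
  [M]: (1)·1+(-2)·0+(1)·-2 = -1
  [L]: (1)·-3+(-2)·0+(1)·1 = -2
⇒ Θ M^-1 L^-2

{"Θ": 1, "M": -1, "L": -2}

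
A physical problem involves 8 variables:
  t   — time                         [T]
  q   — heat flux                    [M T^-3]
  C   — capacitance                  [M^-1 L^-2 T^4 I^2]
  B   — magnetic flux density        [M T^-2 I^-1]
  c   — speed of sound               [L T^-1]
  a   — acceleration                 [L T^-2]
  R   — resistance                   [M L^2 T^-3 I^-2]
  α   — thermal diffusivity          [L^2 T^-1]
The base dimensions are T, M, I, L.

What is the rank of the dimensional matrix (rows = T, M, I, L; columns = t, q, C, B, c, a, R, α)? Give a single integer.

4

Write exponents as rows T,M,I,L / cols t,q,C,B,c,a,R,α:
  T: [ 1 -3  4 -2 -1 -2 -3 -1]
  M: [ 0  1 -1  1  0  0  1  0]
  I: [ 0  0  2 -1  0  0 -2  0]
  L: [ 0  0 -2  0  1  1  2  2]
RREF → pivots at {t,q,C,B} ⇒ r = 4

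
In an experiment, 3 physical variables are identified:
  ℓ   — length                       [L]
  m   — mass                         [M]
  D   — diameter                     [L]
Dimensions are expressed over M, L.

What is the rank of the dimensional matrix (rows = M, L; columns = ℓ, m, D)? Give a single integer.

2

Write exponents as rows M,L / cols ℓ,m,D:
  M: [ 0  1  0]
  L: [ 1  0  1]
Echelon form has 2 nonzero rows (pivots: ℓ,m)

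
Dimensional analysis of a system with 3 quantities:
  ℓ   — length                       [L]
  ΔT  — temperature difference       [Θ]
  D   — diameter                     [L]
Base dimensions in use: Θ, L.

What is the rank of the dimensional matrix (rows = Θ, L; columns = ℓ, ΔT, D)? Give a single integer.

Dimensional matrix (Θ×L by ℓ×ΔT×D):
  Θ: [ 0  1  0]
  L: [ 1  0  1]
RREF → pivots at {ℓ,ΔT} ⇒ r = 2

2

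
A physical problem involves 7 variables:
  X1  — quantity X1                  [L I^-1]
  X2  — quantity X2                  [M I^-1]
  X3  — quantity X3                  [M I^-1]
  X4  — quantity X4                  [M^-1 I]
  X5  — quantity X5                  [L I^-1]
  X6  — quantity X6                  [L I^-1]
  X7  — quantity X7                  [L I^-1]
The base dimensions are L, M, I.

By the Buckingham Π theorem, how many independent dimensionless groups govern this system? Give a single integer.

5

Dimensional matrix (L×M×I by X1×X2×X3×X4×X5×X6×X7):
  L: [ 1  0  0  0  1  1  1]
  M: [ 0  1  1 -1  0  0  0]
  I: [-1 -1 -1  1 -1 -1 -1]
RREF → pivots at {X1,X2} ⇒ r = 2
Π count = n − r = 7 − 2 = 5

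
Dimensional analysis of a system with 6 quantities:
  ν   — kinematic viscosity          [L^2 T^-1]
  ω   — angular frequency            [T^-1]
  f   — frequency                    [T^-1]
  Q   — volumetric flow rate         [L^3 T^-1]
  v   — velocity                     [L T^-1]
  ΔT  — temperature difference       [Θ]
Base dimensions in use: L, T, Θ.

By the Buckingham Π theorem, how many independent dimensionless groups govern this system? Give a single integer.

3

Dimensional matrix (L×T×Θ by ν×ω×f×Q×v×ΔT):
  L: [ 2  0  0  3  1  0]
  T: [-1 -1 -1 -1 -1  0]
  Θ: [ 0  0  0  0  0  1]
Echelon form has 3 nonzero rows (pivots: ν,ω,ΔT)
Π count = n − r = 6 − 3 = 3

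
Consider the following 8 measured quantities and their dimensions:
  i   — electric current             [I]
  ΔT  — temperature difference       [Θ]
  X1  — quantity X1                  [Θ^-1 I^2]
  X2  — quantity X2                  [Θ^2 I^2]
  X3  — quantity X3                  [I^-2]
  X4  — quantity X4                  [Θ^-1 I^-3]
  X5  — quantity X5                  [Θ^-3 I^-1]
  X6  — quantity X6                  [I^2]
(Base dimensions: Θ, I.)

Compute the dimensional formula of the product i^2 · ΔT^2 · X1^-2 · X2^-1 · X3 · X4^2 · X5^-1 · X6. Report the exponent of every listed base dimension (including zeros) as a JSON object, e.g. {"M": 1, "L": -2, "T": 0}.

Dimensional matrix (Θ×I by i×ΔT×X1×X2×X3×X4×X5×X6):
  Θ: [ 0  1 -1  2  0 -1 -3  0]
  I: [ 1  0  2  2 -2 -3 -1  2]
  [Θ]: (2)·0+(2)·1+(-2)·-1+(-1)·2+(1)·0+(2)·-1+(-1)·-3+(1)·0 = 3
  [I]: (2)·1+(2)·0+(-2)·2+(-1)·2+(1)·-2+(2)·-3+(-1)·-1+(1)·2 = -9
⇒ Θ^3 I^-9

{"Θ": 3, "I": -9}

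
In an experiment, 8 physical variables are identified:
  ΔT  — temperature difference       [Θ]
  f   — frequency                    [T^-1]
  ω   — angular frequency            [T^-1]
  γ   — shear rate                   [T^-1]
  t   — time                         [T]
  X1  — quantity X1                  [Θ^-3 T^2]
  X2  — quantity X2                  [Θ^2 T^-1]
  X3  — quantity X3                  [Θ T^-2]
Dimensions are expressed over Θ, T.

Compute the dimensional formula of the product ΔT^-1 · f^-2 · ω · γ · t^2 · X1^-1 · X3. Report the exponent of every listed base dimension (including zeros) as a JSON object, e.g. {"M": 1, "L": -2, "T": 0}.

{"Θ": 3, "T": -2}

Dimensional matrix (Θ×T by ΔT×f×ω×γ×t×X1×X2×X3):
  Θ: [ 1  0  0  0  0 -3  2  1]
  T: [ 0 -1 -1 -1  1  2 -1 -2]
  [Θ]: (-1)·1+(-2)·0+(1)·0+(1)·0+(2)·0+(-1)·-3+(1)·1 = 3
  [T]: (-1)·0+(-2)·-1+(1)·-1+(1)·-1+(2)·1+(-1)·2+(1)·-2 = -2
⇒ Θ^3 T^-2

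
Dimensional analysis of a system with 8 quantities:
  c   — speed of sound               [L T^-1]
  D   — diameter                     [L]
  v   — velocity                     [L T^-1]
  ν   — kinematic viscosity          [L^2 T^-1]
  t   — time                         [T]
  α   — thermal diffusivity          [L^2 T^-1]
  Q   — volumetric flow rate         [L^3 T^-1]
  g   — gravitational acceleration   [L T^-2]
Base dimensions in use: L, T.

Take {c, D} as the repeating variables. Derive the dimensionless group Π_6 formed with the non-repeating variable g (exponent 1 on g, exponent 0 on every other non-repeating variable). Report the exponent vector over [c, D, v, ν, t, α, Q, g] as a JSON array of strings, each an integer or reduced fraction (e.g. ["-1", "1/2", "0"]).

["-2", "1", "0", "0", "0", "0", "0", "1"]

Write exponents as rows L,T / cols c,D,v,ν,t,α,Q,g:
  L: [ 1  1  1  2  0  2  3  1]
  T: [-1  0 -1 -1  1 -1 -1 -2]
RREF → pivots at {c,D} ⇒ r = 2
Repeat: c,D; free: v,ν,t,α,Q,g
RREF:
  r0: [   1    0    1    1   -1    1    1    2]
  r1: [   0    1    0    1    1    1    2   -1]
Fix exponent of g at 1, v at 0, ν at 0, t at 0, α at 0, Q at 0; solve each RREF row for its pivot's exponent:
  r0: exp(c) + (2)·1 = 0 ⇒ exp(c) = -2
  r1: exp(D) + (-1)·1 = 0 ⇒ exp(D) = 1
Π_6 = c^-2 · D · g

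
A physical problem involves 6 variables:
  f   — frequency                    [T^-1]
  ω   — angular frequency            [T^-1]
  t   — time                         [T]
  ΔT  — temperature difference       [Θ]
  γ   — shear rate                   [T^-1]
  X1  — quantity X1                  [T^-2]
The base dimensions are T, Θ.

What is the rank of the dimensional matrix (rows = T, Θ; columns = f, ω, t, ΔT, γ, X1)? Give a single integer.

Write exponents as rows T,Θ / cols f,ω,t,ΔT,γ,X1:
  T: [-1 -1  1  0 -1 -2]
  Θ: [ 0  0  0  1  0  0]
Echelon form has 2 nonzero rows (pivots: f,ΔT)

2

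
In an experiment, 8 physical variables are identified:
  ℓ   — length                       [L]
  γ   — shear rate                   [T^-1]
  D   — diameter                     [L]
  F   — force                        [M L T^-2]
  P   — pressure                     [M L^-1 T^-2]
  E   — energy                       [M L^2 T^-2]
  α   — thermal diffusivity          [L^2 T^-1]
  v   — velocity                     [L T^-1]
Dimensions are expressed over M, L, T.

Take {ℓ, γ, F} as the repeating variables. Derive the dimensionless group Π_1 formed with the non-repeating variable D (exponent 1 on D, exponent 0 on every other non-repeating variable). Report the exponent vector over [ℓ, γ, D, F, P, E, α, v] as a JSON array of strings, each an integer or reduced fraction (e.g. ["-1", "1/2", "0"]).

["-1", "0", "1", "0", "0", "0", "0", "0"]

Write exponents as rows M,L,T / cols ℓ,γ,D,F,P,E,α,v:
  M: [ 0  0  0  1  1  1  0  0]
  L: [ 1  0  1  1 -1  2  2  1]
  T: [ 0 -1  0 -2 -2 -2 -1 -1]
RREF → pivots at {ℓ,γ,F} ⇒ r = 3
Repeat: ℓ,γ,F; free: D,P,E,α,v
RREF:
  r0: [   1    0    1    0   -2    1    2    1]
  r1: [   0    1    0    0    0    0    1    1]
  r2: [   0    0    0    1    1    1    0    0]
Fix exponent of D at 1, P at 0, E at 0, α at 0, v at 0; solve each RREF row for its pivot's exponent:
  r0: exp(ℓ) + (1)·1 = 0 ⇒ exp(ℓ) = -1
  r1: exp(γ) + (0)·1 = 0 ⇒ exp(γ) = 0
  r2: exp(F) + (0)·1 = 0 ⇒ exp(F) = 0
Π_1 = ℓ^-1 · D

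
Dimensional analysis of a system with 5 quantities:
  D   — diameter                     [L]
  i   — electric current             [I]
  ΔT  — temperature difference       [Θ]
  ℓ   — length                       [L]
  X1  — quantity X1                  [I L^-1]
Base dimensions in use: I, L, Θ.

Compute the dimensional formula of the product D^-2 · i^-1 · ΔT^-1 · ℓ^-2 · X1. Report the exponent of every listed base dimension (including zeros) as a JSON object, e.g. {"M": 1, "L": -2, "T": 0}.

{"I": 0, "L": -5, "Θ": -1}

Write exponents as rows I,L,Θ / cols D,i,ΔT,ℓ,X1:
  I: [ 0  1  0  0  1]
  L: [ 1  0  0  1 -1]
  Θ: [ 0  0  1  0  0]
  [I]: (-2)·0+(-1)·1+(-1)·0+(-2)·0+(1)·1 = 0
  [L]: (-2)·1+(-1)·0+(-1)·0+(-2)·1+(1)·-1 = -5
  [Θ]: (-2)·0+(-1)·0+(-1)·1+(-2)·0+(1)·0 = -1
⇒ L^-5 Θ^-1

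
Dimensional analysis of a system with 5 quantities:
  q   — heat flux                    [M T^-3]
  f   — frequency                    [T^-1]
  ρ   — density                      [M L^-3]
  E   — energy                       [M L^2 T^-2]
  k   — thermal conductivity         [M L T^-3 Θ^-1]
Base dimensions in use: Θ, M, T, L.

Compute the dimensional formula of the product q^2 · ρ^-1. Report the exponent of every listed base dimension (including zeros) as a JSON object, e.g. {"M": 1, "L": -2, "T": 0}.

Dimensional matrix (Θ×M×T×L by q×f×ρ×E×k):
  Θ: [ 0  0  0  0 -1]
  M: [ 1  0  1  1  1]
  T: [-3 -1  0 -2 -3]
  L: [ 0  0 -3  2  1]
  [Θ]: (2)·0+(-1)·0 = 0
  [M]: (2)·1+(-1)·1 = 1
  [T]: (2)·-3+(-1)·0 = -6
  [L]: (2)·0+(-1)·-3 = 3
⇒ M T^-6 L^3

{"Θ": 0, "M": 1, "T": -6, "L": 3}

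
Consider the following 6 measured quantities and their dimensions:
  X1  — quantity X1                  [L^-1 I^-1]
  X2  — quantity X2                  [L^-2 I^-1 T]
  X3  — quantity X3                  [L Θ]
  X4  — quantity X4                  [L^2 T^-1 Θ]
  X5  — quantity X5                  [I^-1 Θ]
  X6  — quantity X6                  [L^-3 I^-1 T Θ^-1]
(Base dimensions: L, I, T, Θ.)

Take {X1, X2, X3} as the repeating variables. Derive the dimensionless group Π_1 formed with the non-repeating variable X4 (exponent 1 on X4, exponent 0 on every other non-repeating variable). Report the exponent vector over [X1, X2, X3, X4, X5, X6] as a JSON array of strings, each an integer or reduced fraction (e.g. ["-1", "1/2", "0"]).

["-1", "1", "-1", "1", "0", "0"]

Write exponents as rows L,I,T,Θ / cols X1,X2,X3,X4,X5,X6:
  L: [-1 -2  1  2  0 -3]
  I: [-1 -1  0  0 -1 -1]
  T: [ 0  1  0 -1  0  1]
  Θ: [ 0  0  1  1  1 -1]
Echelon form has 3 nonzero rows (pivots: X1,X2,X3)
Repeat: X1,X2,X3; free: X4,X5,X6
RREF:
  r0: [   1    0    0    1    1    0]
  r1: [   0    1    0   -1    0    1]
  r2: [   0    0    1    1    1   -1]
  r3: [   0    0    0    0    0    0]
Fix exponent of X4 at 1, X5 at 0, X6 at 0; solve each RREF row for its pivot's exponent:
  r0: exp(X1) + (1)·1 = 0 ⇒ exp(X1) = -1
  r1: exp(X2) + (-1)·1 = 0 ⇒ exp(X2) = 1
  r2: exp(X3) + (1)·1 = 0 ⇒ exp(X3) = -1
Π_1 = X1^-1 · X2 · X3^-1 · X4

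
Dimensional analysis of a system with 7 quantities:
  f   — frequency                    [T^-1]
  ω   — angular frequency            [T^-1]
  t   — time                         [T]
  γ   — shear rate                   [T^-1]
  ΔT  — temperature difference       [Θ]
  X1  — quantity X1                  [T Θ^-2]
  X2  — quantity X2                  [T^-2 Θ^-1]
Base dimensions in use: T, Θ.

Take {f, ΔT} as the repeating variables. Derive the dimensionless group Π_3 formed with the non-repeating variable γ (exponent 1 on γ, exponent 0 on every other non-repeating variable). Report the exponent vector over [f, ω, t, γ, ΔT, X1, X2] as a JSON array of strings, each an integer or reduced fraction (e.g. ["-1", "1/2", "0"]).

Dimensional matrix (T×Θ by f×ω×t×γ×ΔT×X1×X2):
  T: [-1 -1  1 -1  0  1 -2]
  Θ: [ 0  0  0  0  1 -2 -1]
Echelon form has 2 nonzero rows (pivots: f,ΔT)
Pivot set = {f,ΔT}, free = {ω,t,γ,X1,X2}
RREF:
  r0: [   1    1   -1    1    0   -1    2]
  r1: [   0    0    0    0    1   -2   -1]
Fix exponent of γ at 1, ω at 0, t at 0, X1 at 0, X2 at 0; solve each RREF row for its pivot's exponent:
  r0: exp(f) + (1)·1 = 0 ⇒ exp(f) = -1
  r1: exp(ΔT) + (0)·1 = 0 ⇒ exp(ΔT) = 0
Π_3 = f^-1 · γ

["-1", "0", "0", "1", "0", "0", "0"]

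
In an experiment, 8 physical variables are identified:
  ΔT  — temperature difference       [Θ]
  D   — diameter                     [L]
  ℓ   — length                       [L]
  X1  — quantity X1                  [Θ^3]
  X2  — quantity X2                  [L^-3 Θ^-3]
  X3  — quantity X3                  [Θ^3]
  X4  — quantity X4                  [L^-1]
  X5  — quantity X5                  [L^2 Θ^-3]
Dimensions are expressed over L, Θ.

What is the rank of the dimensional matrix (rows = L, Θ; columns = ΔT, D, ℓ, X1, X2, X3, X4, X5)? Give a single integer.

Dimensional matrix (L×Θ by ΔT×D×ℓ×X1×X2×X3×X4×X5):
  L: [ 0  1  1  0 -3  0 -1  2]
  Θ: [ 1  0  0  3 -3  3  0 -3]
RREF → pivots at {ΔT,D} ⇒ r = 2

2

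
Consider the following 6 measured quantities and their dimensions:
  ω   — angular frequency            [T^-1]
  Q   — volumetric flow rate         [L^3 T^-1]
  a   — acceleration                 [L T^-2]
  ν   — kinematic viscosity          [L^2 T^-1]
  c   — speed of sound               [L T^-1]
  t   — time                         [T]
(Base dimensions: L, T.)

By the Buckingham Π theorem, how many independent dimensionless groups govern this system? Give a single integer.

4

Dimensional matrix (L×T by ω×Q×a×ν×c×t):
  L: [ 0  3  1  2  1  0]
  T: [-1 -1 -2 -1 -1  1]
Row reduction gives pivot columns ω,Q; rank = 2
6 vars − rank 2 = 4 Π groups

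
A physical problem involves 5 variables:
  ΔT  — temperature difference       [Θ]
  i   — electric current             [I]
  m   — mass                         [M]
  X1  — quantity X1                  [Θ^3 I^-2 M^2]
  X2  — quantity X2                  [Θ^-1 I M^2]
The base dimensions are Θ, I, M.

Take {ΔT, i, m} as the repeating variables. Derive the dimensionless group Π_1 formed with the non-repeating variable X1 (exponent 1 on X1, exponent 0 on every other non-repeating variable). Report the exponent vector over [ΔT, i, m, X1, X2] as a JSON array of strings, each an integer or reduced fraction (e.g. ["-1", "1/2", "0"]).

["-3", "2", "-2", "1", "0"]

Exponent matrix [Θ,I,M] × [ΔT,i,m,X1,X2]:
  Θ: [ 1  0  0  3 -1]
  I: [ 0  1  0 -2  1]
  M: [ 0  0  1  2  2]
Row reduction gives pivot columns ΔT,i,m; rank = 3
Repeat: ΔT,i,m; free: X1,X2
RREF:
  r0: [   1    0    0    3   -1]
  r1: [   0    1    0   -2    1]
  r2: [   0    0    1    2    2]
Fix exponent of X1 at 1, X2 at 0; solve each RREF row for its pivot's exponent:
  r0: exp(ΔT) + (3)·1 = 0 ⇒ exp(ΔT) = -3
  r1: exp(i) + (-2)·1 = 0 ⇒ exp(i) = 2
  r2: exp(m) + (2)·1 = 0 ⇒ exp(m) = -2
Π_1 = ΔT^-3 · i^2 · m^-2 · X1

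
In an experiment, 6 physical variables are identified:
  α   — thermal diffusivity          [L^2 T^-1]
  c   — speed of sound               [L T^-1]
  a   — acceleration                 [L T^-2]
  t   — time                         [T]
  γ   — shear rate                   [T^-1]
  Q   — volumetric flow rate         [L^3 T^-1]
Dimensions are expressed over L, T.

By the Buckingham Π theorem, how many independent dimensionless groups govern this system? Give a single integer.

4

Exponent matrix [L,T] × [α,c,a,t,γ,Q]:
  L: [ 2  1  1  0  0  3]
  T: [-1 -1 -2  1 -1 -1]
RREF → pivots at {α,c} ⇒ r = 2
6 vars − rank 2 = 4 Π groups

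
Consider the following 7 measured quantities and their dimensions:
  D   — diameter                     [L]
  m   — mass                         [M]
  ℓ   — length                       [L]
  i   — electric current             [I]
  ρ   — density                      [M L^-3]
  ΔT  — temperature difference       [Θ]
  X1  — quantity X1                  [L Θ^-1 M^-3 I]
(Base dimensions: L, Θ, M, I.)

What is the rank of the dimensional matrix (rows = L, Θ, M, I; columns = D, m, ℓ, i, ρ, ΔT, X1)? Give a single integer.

4

Dimensional matrix (L×Θ×M×I by D×m×ℓ×i×ρ×ΔT×X1):
  L: [ 1  0  1  0 -3  0  1]
  Θ: [ 0  0  0  0  0  1 -1]
  M: [ 0  1  0  0  1  0 -3]
  I: [ 0  0  0  1  0  0  1]
Row reduction gives pivot columns D,m,i,ΔT; rank = 4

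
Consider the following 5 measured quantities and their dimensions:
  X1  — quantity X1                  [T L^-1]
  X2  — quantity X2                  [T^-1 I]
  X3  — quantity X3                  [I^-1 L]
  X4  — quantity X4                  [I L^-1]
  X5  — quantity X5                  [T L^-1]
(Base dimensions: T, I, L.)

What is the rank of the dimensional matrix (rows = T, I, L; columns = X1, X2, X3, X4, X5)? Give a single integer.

2

Exponent matrix [T,I,L] × [X1,X2,X3,X4,X5]:
  T: [ 1 -1  0  0  1]
  I: [ 0  1 -1  1  0]
  L: [-1  0  1 -1 -1]
Row reduction gives pivot columns X1,X2; rank = 2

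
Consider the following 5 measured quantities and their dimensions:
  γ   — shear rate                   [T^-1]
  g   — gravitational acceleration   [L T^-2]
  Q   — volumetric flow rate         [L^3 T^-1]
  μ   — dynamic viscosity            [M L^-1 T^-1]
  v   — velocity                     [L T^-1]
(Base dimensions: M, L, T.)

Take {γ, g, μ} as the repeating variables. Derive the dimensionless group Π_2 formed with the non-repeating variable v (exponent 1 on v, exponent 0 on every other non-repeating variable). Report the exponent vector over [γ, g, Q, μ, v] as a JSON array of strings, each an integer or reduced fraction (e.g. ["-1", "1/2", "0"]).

Dimensional matrix (M×L×T by γ×g×Q×μ×v):
  M: [ 0  0  0  1  0]
  L: [ 0  1  3 -1  1]
  T: [-1 -2 -1 -1 -1]
RREF → pivots at {γ,g,μ} ⇒ r = 3
Repeat: γ,g,μ; free: Q,v
RREF:
  r0: [   1    0   -5    0   -1]
  r1: [   0    1    3    0    1]
  r2: [   0    0    0    1    0]
Fix exponent of v at 1, Q at 0; solve each RREF row for its pivot's exponent:
  r0: exp(γ) + (-1)·1 = 0 ⇒ exp(γ) = 1
  r1: exp(g) + (1)·1 = 0 ⇒ exp(g) = -1
  r2: exp(μ) + (0)·1 = 0 ⇒ exp(μ) = 0
Π_2 = γ · g^-1 · v

["1", "-1", "0", "0", "1"]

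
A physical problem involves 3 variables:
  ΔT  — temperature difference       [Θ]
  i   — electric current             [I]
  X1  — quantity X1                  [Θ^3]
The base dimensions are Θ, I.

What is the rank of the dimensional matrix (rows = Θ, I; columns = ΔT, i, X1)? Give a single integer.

2

Dimensional matrix (Θ×I by ΔT×i×X1):
  Θ: [ 1  0  3]
  I: [ 0  1  0]
Row reduction gives pivot columns ΔT,i; rank = 2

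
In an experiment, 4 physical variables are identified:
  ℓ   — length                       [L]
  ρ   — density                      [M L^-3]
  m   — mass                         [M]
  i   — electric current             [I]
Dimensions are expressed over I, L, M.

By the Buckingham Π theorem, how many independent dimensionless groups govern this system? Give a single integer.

1

Exponent matrix [I,L,M] × [ℓ,ρ,m,i]:
  I: [ 0  0  0  1]
  L: [ 1 -3  0  0]
  M: [ 0  1  1  0]
RREF → pivots at {ℓ,ρ,i} ⇒ r = 3
4 vars − rank 3 = 1 Π group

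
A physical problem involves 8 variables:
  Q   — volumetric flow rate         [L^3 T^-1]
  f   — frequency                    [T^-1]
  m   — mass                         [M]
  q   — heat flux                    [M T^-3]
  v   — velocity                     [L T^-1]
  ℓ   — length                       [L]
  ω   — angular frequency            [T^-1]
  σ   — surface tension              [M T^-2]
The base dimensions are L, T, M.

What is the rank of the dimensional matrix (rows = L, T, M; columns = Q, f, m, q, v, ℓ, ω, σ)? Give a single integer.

3

Write exponents as rows L,T,M / cols Q,f,m,q,v,ℓ,ω,σ:
  L: [ 3  0  0  0  1  1  0  0]
  T: [-1 -1  0 -3 -1  0 -1 -2]
  M: [ 0  0  1  1  0  0  0  1]
Echelon form has 3 nonzero rows (pivots: Q,f,m)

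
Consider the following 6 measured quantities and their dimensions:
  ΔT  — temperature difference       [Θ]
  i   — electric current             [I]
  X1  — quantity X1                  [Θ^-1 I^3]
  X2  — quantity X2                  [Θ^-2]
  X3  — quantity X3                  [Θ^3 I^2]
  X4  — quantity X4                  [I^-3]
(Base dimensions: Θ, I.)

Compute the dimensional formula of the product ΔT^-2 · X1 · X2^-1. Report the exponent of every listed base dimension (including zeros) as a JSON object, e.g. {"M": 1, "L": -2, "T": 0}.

Dimensional matrix (Θ×I by ΔT×i×X1×X2×X3×X4):
  Θ: [ 1  0 -1 -2  3  0]
  I: [ 0  1  3  0  2 -3]
  [Θ]: (-2)·1+(1)·-1+(-1)·-2 = -1
  [I]: (-2)·0+(1)·3+(-1)·0 = 3
⇒ Θ^-1 I^3

{"Θ": -1, "I": 3}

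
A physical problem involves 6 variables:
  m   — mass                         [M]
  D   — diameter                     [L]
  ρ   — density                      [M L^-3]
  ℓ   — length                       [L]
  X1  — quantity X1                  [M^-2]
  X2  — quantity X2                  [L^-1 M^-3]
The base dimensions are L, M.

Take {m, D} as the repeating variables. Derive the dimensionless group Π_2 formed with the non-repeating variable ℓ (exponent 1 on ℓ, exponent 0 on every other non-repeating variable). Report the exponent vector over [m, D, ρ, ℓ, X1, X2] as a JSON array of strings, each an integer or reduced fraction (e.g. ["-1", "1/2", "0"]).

Write exponents as rows L,M / cols m,D,ρ,ℓ,X1,X2:
  L: [ 0  1 -3  1  0 -1]
  M: [ 1  0  1  0 -2 -3]
Row reduction gives pivot columns m,D; rank = 2
Repeat: m,D; free: ρ,ℓ,X1,X2
RREF:
  r0: [   1    0    1    0   -2   -3]
  r1: [   0    1   -3    1    0   -1]
Fix exponent of ℓ at 1, ρ at 0, X1 at 0, X2 at 0; solve each RREF row for its pivot's exponent:
  r0: exp(m) + (0)·1 = 0 ⇒ exp(m) = 0
  r1: exp(D) + (1)·1 = 0 ⇒ exp(D) = -1
Π_2 = D^-1 · ℓ

["0", "-1", "0", "1", "0", "0"]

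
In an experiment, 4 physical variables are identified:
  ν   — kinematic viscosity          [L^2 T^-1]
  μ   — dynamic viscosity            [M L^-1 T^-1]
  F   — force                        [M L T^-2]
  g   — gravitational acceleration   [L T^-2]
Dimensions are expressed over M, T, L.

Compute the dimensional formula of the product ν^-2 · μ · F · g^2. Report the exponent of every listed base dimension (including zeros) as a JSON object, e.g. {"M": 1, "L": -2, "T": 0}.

Write exponents as rows M,T,L / cols ν,μ,F,g:
  M: [ 0  1  1  0]
  T: [-1 -1 -2 -2]
  L: [ 2 -1  1  1]
  [M]: (-2)·0+(1)·1+(1)·1+(2)·0 = 2
  [T]: (-2)·-1+(1)·-1+(1)·-2+(2)·-2 = -5
  [L]: (-2)·2+(1)·-1+(1)·1+(2)·1 = -2
⇒ M^2 T^-5 L^-2

{"M": 2, "T": -5, "L": -2}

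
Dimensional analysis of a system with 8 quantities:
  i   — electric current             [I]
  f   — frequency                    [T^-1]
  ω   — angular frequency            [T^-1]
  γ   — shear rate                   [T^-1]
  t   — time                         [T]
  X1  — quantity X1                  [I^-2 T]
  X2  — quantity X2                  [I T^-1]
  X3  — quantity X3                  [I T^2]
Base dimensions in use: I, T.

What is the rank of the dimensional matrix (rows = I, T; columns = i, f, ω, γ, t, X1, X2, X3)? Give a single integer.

Exponent matrix [I,T] × [i,f,ω,γ,t,X1,X2,X3]:
  I: [ 1  0  0  0  0 -2  1  1]
  T: [ 0 -1 -1 -1  1  1 -1  2]
Echelon form has 2 nonzero rows (pivots: i,f)

2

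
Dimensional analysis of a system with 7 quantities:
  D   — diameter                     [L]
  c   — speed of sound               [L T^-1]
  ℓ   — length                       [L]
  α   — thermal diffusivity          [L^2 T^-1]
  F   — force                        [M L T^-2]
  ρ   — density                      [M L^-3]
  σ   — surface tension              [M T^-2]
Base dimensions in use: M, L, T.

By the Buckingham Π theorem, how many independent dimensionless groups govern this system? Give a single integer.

Exponent matrix [M,L,T] × [D,c,ℓ,α,F,ρ,σ]:
  M: [ 0  0  0  0  1  1  1]
  L: [ 1  1  1  2  1 -3  0]
  T: [ 0 -1  0 -1 -2  0 -2]
Echelon form has 3 nonzero rows (pivots: D,c,F)
n=7, r=3 ⇒ 4 dimensionless groups

4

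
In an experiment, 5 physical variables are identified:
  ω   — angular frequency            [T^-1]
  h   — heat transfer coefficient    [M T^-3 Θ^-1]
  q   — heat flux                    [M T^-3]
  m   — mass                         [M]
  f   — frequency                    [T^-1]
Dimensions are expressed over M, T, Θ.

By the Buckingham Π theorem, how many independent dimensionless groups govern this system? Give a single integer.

Dimensional matrix (M×T×Θ by ω×h×q×m×f):
  M: [ 0  1  1  1  0]
  T: [-1 -3 -3  0 -1]
  Θ: [ 0 -1  0  0  0]
RREF → pivots at {ω,h,q} ⇒ r = 3
5 vars − rank 3 = 2 Π groups

2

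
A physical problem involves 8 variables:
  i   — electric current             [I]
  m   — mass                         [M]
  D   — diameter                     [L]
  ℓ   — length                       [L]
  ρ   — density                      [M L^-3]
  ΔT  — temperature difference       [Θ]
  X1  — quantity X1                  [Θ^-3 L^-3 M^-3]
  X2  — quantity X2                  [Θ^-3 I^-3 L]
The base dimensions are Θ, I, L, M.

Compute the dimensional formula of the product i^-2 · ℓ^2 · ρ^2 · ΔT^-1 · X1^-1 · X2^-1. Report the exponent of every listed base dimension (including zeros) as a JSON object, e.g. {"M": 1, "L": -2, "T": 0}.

{"Θ": 5, "I": 1, "L": -2, "M": 5}

Write exponents as rows Θ,I,L,M / cols i,m,D,ℓ,ρ,ΔT,X1,X2:
  Θ: [ 0  0  0  0  0  1 -3 -3]
  I: [ 1  0  0  0  0  0  0 -3]
  L: [ 0  0  1  1 -3  0 -3  1]
  M: [ 0  1  0  0  1  0 -3  0]
  [Θ]: (-2)·0+(2)·0+(2)·0+(-1)·1+(-1)·-3+(-1)·-3 = 5
  [I]: (-2)·1+(2)·0+(2)·0+(-1)·0+(-1)·0+(-1)·-3 = 1
  [L]: (-2)·0+(2)·1+(2)·-3+(-1)·0+(-1)·-3+(-1)·1 = -2
  [M]: (-2)·0+(2)·0+(2)·1+(-1)·0+(-1)·-3+(-1)·0 = 5
⇒ Θ^5 I L^-2 M^5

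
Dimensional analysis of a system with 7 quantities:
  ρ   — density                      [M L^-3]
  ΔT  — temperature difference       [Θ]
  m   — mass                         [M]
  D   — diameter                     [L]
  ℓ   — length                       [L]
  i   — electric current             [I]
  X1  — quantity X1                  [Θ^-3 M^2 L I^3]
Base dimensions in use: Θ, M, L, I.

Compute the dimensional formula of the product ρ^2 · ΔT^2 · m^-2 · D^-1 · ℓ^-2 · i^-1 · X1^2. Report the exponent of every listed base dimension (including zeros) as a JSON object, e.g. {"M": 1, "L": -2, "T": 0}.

{"Θ": -4, "M": 4, "L": -7, "I": 5}

Exponent matrix [Θ,M,L,I] × [ρ,ΔT,m,D,ℓ,i,X1]:
  Θ: [ 0  1  0  0  0  0 -3]
  M: [ 1  0  1  0  0  0  2]
  L: [-3  0  0  1  1  0  1]
  I: [ 0  0  0  0  0  1  3]
  [Θ]: (2)·0+(2)·1+(-2)·0+(-1)·0+(-2)·0+(-1)·0+(2)·-3 = -4
  [M]: (2)·1+(2)·0+(-2)·1+(-1)·0+(-2)·0+(-1)·0+(2)·2 = 4
  [L]: (2)·-3+(2)·0+(-2)·0+(-1)·1+(-2)·1+(-1)·0+(2)·1 = -7
  [I]: (2)·0+(2)·0+(-2)·0+(-1)·0+(-2)·0+(-1)·1+(2)·3 = 5
⇒ Θ^-4 M^4 L^-7 I^5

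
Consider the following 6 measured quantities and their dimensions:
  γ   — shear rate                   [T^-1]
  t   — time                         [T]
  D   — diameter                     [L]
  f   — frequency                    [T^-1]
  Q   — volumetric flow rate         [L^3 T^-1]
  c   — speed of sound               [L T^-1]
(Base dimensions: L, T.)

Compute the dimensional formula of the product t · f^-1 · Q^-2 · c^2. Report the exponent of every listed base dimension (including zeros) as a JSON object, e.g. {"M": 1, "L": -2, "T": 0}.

Exponent matrix [L,T] × [γ,t,D,f,Q,c]:
  L: [ 0  0  1  0  3  1]
  T: [-1  1  0 -1 -1 -1]
  [L]: (1)·0+(-1)·0+(-2)·3+(2)·1 = -4
  [T]: (1)·1+(-1)·-1+(-2)·-1+(2)·-1 = 2
⇒ L^-4 T^2

{"L": -4, "T": 2}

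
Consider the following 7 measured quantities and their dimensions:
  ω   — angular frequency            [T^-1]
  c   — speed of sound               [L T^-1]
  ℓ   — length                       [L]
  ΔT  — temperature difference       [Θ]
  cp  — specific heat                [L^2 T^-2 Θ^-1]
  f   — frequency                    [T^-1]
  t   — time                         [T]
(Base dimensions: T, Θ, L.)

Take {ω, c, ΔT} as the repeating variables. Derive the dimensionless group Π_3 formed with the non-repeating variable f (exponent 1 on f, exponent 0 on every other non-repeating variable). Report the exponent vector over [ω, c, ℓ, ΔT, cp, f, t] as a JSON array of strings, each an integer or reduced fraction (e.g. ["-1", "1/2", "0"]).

Dimensional matrix (T×Θ×L by ω×c×ℓ×ΔT×cp×f×t):
  T: [-1 -1  0  0 -2 -1  1]
  Θ: [ 0  0  0  1 -1  0  0]
  L: [ 0  1  1  0  2  0  0]
RREF → pivots at {ω,c,ΔT} ⇒ r = 3
Pivot set = {ω,c,ΔT}, free = {ℓ,cp,f,t}
RREF:
  r0: [   1    0   -1    0    0    1   -1]
  r1: [   0    1    1    0    2    0    0]
  r2: [   0    0    0    1   -1    0    0]
Fix exponent of f at 1, ℓ at 0, cp at 0, t at 0; solve each RREF row for its pivot's exponent:
  r0: exp(ω) + (1)·1 = 0 ⇒ exp(ω) = -1
  r1: exp(c) + (0)·1 = 0 ⇒ exp(c) = 0
  r2: exp(ΔT) + (0)·1 = 0 ⇒ exp(ΔT) = 0
Π_3 = ω^-1 · f

["-1", "0", "0", "0", "0", "1", "0"]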